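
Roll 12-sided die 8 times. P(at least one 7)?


P(no 7)^8 = (11/12)^8 = 214358881/429981696
P(≥1) = 1 - 214358881/429981696 = 215622815/429981696

P = 215622815/429981696 ≈ 50.15%


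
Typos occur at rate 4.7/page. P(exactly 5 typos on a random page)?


Poisson(λ=4.7): P(X=5) = e^(-λ)×λ^k/k!
= e^(-4.7) × 4.7^5 / 5!
≈ 0.009095277102 × 2293.45007 / 120 ≈ 0.173830

P(X=5) ≈ 0.173830 ≈ 17.38%


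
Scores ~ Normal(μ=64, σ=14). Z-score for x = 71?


z = (x - μ)/σ = (71 - 64)/14 = 0.5

z = 0.5


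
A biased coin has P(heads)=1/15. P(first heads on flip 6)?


Geometric: P(X=6) = (1-p)^(k-1)×p = (14/15)^5×1/15 = 537824/11390625

P(X=6) = 537824/11390625 ≈ 4.72%


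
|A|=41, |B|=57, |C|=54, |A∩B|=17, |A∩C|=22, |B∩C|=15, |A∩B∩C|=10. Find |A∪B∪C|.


|A∪B∪C| = 41+57+54-17-22-15+10 = 108

|A∪B∪C| = 108


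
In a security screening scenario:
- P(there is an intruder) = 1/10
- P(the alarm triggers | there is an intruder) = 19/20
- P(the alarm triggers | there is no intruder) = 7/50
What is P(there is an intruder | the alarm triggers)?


Using Bayes' theorem:
P(A|B) = P(B|A)·P(A) / P(B)

P(the alarm triggers) = 19/20 × 1/10 + 7/50 × 9/10
= 19/200 + 63/500 = 221/1000

P(there is an intruder|the alarm triggers) = (19/200) / (221/1000) = 95/221

P(there is an intruder|the alarm triggers) = 95/221 ≈ 42.99%


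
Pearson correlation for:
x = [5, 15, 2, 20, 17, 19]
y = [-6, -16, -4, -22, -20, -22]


n=6, Σx=78, Σy=-90, Σxy=-1476, Σx²=1304, Σy²=1676
r = (6×(-1476) - 78×(-90))/√((6×1304 - 78²)(6×1676 - (-90)²))
= -1836/√(1740×1956) = -1836/√3403440 ≈ -1836/1844.8415 ≈ -0.9952

r ≈ -0.9952


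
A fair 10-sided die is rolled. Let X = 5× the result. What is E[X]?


E[die] = (1+10)/2 = 11/2
E[X] = 5 × 11/2 = 55/2

E[X] = 55/2


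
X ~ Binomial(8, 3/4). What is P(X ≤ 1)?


P(X ≤ 1) = Σ P(X=i) for i=0..1
P(X=0) = 1/65536
P(X=1) = 3/8192
Sum = 25/65536

P(X ≤ 1) = 25/65536 ≈ 0.04%


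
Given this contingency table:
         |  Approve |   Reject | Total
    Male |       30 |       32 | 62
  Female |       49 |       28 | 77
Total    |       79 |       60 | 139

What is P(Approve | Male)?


P(Approve | Male) = 30/(30+32) = 30/62 = 15/31

P(Approve|Male) = 15/31 ≈ 48.39%


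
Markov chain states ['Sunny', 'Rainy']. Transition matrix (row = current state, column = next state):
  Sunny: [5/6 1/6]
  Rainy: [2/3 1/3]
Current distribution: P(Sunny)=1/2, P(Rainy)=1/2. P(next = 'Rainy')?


P(next=Rainy) = Σᵢ P(now=i)×P(i→Rainy)
= 1/2×1/6 + 1/2×1/3
= 1/12 + 1/6 = 1/4

P = 1/4 ≈ 0.2500


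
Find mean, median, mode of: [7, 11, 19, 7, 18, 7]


Sorted: [7, 7, 7, 11, 18, 19]
Mean = 69/6 = 23/2
Median = 9
Freq: {7: 3, 11: 1, 19: 1, 18: 1}
Mode: [7]

Mean=23/2, Median=9, Mode=7


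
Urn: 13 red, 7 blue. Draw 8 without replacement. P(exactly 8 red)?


Hypergeometric: C(13,8)×C(7,0)/C(20,8)
= 1287×1/125970 = 33/3230

P(X=8) = 33/3230 ≈ 1.02%


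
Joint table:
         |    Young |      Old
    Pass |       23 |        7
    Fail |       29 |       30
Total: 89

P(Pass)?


P(Pass) = (23+7)/89 = 30/89

P(Pass) = 30/89 ≈ 33.71%


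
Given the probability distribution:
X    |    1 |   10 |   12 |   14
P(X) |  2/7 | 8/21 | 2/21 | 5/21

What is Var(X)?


E[X] = 60/7
E[X²] = 2074/21
Var(X) = E[X²] - (E[X])² = 2074/21 - 3600/49 = 3718/147

Var(X) = 3718/147 ≈ 25.2925


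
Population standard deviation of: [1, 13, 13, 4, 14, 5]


Mean = 50/6 = 25/3
  (1-25/3)²=484/9
  (13-25/3)²=196/9
  (13-25/3)²=196/9
  (4-25/3)²=169/9
  (14-25/3)²=289/9
  (5-25/3)²=100/9
Σ(x-μ)² = 478/3
σ² = (478/3)/6 = 239/9

σ = √(239/9) ≈ 5.1532


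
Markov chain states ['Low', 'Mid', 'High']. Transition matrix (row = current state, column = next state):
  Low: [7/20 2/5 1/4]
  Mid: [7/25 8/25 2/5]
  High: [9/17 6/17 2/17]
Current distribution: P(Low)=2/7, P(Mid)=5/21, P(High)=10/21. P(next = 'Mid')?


P(next=Mid) = Σᵢ P(now=i)×P(i→Mid)
= 2/7×2/5 + 5/21×8/25 + 10/21×6/17
= 4/35 + 8/105 + 20/119 = 128/357

P = 128/357 ≈ 0.3585


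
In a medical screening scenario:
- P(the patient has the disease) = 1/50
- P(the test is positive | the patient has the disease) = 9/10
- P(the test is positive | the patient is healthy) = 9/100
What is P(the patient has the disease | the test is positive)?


Using Bayes' theorem:
P(A|B) = P(B|A)·P(A) / P(B)

P(the test is positive) = 9/10 × 1/50 + 9/100 × 49/50
= 9/500 + 441/5000 = 531/5000

P(the patient has the disease|the test is positive) = (9/500) / (531/5000) = 10/59

P(the patient has the disease|the test is positive) = 10/59 ≈ 16.95%


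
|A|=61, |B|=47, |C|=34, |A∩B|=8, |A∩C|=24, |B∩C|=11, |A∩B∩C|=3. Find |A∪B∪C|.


|A∪B∪C| = 61+47+34-8-24-11+3 = 102

|A∪B∪C| = 102


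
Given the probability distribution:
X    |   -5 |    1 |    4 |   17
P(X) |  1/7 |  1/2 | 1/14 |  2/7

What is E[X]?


E[X] = Σ x·P(X=x)
= (-5)×(1/7) + (1)×(1/2) + (4)×(1/14) + (17)×(2/7)
= 69/14

E[X] = 69/14


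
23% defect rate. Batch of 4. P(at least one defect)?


P(all good) = (77/100)^4 = 35153041/100000000
P(≥1 defect) = 64846959/100000000

P = 64846959/100000000 ≈ 64.85%


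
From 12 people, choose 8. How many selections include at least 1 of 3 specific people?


Complement: C(12,8) - C(9,8) = 495 - 9 = 486

486


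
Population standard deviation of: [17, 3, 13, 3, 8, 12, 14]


Mean = 70/7 = 10
  (17-10)²=49
  (3-10)²=49
  (13-10)²=9
  (3-10)²=49
  (8-10)²=4
  (12-10)²=4
  (14-10)²=16
Σ(x-μ)² = 180
σ² = 180/7

σ = √(180/7) ≈ 5.0709


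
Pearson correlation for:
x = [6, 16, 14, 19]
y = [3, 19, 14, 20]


n=4, Σx=55, Σy=56, Σxy=898, Σx²=849, Σy²=966
r = (4×898 - 55×56)/√((4×849 - 55²)(4×966 - 56²))
= 512/√(371×728) = 512/√270088 ≈ 512/519.6999 ≈ 0.9852

r ≈ 0.9852


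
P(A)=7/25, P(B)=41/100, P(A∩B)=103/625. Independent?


P(A)×P(B) = 287/2500
P(A∩B) = 103/625
Not equal → NOT independent

No, not independent


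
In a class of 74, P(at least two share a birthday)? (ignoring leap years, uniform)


P(all different) = Π(365-i)/365 for i=0..73
= 0.000351
P(match) = 1 - 0.000351 = 0.999649

P ≈ 0.9996 ≈ 99.96%


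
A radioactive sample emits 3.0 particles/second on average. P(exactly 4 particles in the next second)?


Poisson(λ=3.0): P(X=4) = e^(-λ)×λ^k/k!
= e^(-3.0) × 3.0^4 / 4!
≈ 0.04978706837 × 81 / 24 ≈ 0.168031

P(X=4) ≈ 0.168031 ≈ 16.80%


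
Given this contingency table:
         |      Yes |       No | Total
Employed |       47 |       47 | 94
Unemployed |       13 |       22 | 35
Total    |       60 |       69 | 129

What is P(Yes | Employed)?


P(Yes | Employed) = 47/(47+47) = 47/94 = 1/2

P(Yes|Employed) = 1/2 ≈ 50.00%


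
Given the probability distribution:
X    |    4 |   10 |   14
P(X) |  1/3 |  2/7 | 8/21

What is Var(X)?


E[X] = 200/21
E[X²] = 760/7
Var(X) = E[X²] - (E[X])² = 760/7 - 40000/441 = 7880/441

Var(X) = 7880/441 ≈ 17.8685


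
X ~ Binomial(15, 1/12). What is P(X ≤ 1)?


P(X ≤ 1) = Σ P(X=i) for i=0..1
P(X=0) = 4177248169415651/15407021574586368
P(X=1) = 1898749167916205/5135673858195456
Sum = 4936747836582133/7703510787293184

P(X ≤ 1) = 4936747836582133/7703510787293184 ≈ 64.08%


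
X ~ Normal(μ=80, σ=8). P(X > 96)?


z = (96-80)/8 = 2.0
P(X > 96) = 1 - P(Z ≤ 2.0) = 1 - 0.9772 = 0.0228

P(X > 96) ≈ 0.0228


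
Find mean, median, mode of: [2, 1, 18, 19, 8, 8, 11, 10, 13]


Sorted: [1, 2, 8, 8, 10, 11, 13, 18, 19]
Mean = 90/9 = 10
Median = 10
Freq: {2: 1, 1: 1, 18: 1, 19: 1, 8: 2, 11: 1, 10: 1, 13: 1}
Mode: [8]

Mean=10, Median=10, Mode=8


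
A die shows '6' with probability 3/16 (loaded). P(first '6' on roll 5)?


Geometric: P(X=5) = (1-p)^(k-1)×p = (13/16)^4×3/16 = 85683/1048576

P(X=5) = 85683/1048576 ≈ 8.17%


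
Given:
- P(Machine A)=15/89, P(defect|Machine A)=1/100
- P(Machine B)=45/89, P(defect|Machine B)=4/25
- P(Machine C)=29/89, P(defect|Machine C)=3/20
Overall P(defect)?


P(B) = Σ P(B|Aᵢ)×P(Aᵢ)
  1/100×15/89 = 3/1780
  4/25×45/89 = 36/445
  3/20×29/89 = 87/1780
Sum = 117/890

P(defect) = 117/890 ≈ 13.15%


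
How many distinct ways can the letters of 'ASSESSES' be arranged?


Letters: 8, freq: {'A': 1, 'S': 5, 'E': 2}
8!/(1!×5!×2!) = 40320/240 = 168

168


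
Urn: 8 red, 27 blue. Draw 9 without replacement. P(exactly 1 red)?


Hypergeometric: C(8,1)×C(27,8)/C(35,9)
= 8×2220075/70607460 = 26910/106981

P(X=1) = 26910/106981 ≈ 25.15%


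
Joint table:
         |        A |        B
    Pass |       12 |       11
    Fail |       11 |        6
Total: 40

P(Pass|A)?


P(Pass|A) = 12/(12+11) = 12/23

P = 12/23 ≈ 52.17%


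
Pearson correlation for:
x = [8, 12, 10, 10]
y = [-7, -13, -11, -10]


n=4, Σx=40, Σy=-41, Σxy=-422, Σx²=408, Σy²=439
r = (4×(-422) - 40×(-41))/√((4×408 - 40²)(4×439 - (-41)²))
= -48/√(32×75) = -48/√2400 ≈ -48/48.9898 ≈ -0.9798

r ≈ -0.9798


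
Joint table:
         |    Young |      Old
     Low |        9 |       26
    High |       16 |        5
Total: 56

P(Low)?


P(Low) = (9+26)/56 = 35/56 = 5/8

P(Low) = 5/8 ≈ 62.50%


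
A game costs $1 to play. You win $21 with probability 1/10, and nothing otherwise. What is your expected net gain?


E[gain] = (21-1)×1/10 + (-1)×9/10
= 2 - 9/10 = 11/10

Expected net gain = $11/10 ≈ $1.10


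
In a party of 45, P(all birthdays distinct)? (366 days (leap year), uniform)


P(all different) = Π(366-i)/366 for i=0..44
= (366/366)×(365/366)×...×(322/366)
= 0.059503

P ≈ 0.0595 ≈ 5.95%


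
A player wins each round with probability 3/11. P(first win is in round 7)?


Geometric: P(X=7) = (1-p)^(k-1)×p = (8/11)^6×3/11 = 786432/19487171

P(X=7) = 786432/19487171 ≈ 4.04%


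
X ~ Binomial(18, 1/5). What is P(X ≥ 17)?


P(X ≥ 17) = Σ P(X=i) for i=17..18
P(X=17) = 72/3814697265625
P(X=18) = 1/3814697265625
Sum = 73/3814697265625

P(X ≥ 17) = 73/3814697265625 ≈ 0.00%


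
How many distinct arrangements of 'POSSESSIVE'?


Letters: 10, freq: {'P': 1, 'O': 1, 'S': 4, 'E': 2, 'I': 1, 'V': 1}
10!/(1!×1!×4!×2!×1!×1!) = 3628800/48 = 75600

75600


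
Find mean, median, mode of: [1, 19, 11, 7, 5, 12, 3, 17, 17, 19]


Sorted: [1, 3, 5, 7, 11, 12, 17, 17, 19, 19]
Mean = 111/10
Median = 23/2
Freq: {1: 1, 19: 2, 11: 1, 7: 1, 5: 1, 12: 1, 3: 1, 17: 2}
Mode: [17, 19]

Mean=111/10, Median=23/2, Mode=[17, 19]


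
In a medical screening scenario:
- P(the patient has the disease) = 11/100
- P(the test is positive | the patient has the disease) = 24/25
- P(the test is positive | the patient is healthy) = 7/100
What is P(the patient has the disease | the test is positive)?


Using Bayes' theorem:
P(A|B) = P(B|A)·P(A) / P(B)

P(the test is positive) = 24/25 × 11/100 + 7/100 × 89/100
= 66/625 + 623/10000 = 1679/10000

P(the patient has the disease|the test is positive) = (66/625) / (1679/10000) = 1056/1679

P(the patient has the disease|the test is positive) = 1056/1679 ≈ 62.89%


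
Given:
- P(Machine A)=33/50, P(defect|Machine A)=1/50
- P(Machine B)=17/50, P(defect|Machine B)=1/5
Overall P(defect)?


P(B) = Σ P(B|Aᵢ)×P(Aᵢ)
  1/50×33/50 = 33/2500
  1/5×17/50 = 17/250
Sum = 203/2500

P(defect) = 203/2500 ≈ 8.12%


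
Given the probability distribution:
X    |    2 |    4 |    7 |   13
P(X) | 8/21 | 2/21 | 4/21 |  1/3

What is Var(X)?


E[X] = 143/21
E[X²] = 481/7
Var(X) = E[X²] - (E[X])² = 481/7 - 20449/441 = 9854/441

Var(X) = 9854/441 ≈ 22.3447


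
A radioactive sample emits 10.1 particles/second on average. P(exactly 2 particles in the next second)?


Poisson(λ=10.1): P(X=2) = e^(-λ)×λ^k/k!
= e^(-10.1) × 10.1^2 / 2!
≈ 4.107955523e-05 × 102.01 / 2 ≈ 0.002095

P(X=2) ≈ 0.002095 ≈ 0.21%


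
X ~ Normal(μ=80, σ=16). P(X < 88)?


z = (88-80)/16 = 0.5
P(Z < 0.5) = 0.6915

P(X < 88) ≈ 0.6915


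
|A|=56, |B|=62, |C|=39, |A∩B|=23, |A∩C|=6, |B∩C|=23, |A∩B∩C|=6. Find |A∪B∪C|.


|A∪B∪C| = 56+62+39-23-6-23+6 = 111

|A∪B∪C| = 111


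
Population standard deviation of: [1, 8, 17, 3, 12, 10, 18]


Mean = 69/7
  (1-69/7)²=3844/49
  (8-69/7)²=169/49
  (17-69/7)²=2500/49
  (3-69/7)²=2304/49
  (12-69/7)²=225/49
  (10-69/7)²=1/49
  (18-69/7)²=3249/49
Σ(x-μ)² = 1756/7
σ² = (1756/7)/7 = 1756/49

σ = √(1756/49) ≈ 5.9864


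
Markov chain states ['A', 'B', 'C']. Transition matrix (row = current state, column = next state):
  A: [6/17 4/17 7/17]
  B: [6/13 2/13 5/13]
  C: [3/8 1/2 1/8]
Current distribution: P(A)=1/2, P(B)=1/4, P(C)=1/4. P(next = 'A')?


P(next=A) = Σᵢ P(now=i)×P(i→A)
= 1/2×6/17 + 1/4×6/13 + 1/4×3/8
= 3/17 + 3/26 + 3/32 = 2727/7072

P = 2727/7072 ≈ 0.3856


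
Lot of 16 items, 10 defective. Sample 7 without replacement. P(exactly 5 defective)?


Hypergeometric: C(10,5)×C(6,2)/C(16,7)
= 252×15/11440 = 189/572

P(X=5) = 189/572 ≈ 33.04%


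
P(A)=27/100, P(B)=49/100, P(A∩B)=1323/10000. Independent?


P(A)×P(B) = 1323/10000
P(A∩B) = 1323/10000
Equal ✓ → Independent

Yes, independent


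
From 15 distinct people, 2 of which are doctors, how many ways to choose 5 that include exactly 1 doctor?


Choose 1 of the 2 doctors and 4 of the other 13 people:
C(2,1)×C(13,4) = 2×715 = 1430

1430


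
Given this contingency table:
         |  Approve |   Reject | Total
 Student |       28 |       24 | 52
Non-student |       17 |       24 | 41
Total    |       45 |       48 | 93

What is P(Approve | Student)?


P(Approve | Student) = 28/(28+24) = 28/52 = 7/13

P(Approve|Student) = 7/13 ≈ 53.85%


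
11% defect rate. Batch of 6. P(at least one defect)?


P(all good) = (89/100)^6 = 496981290961/1000000000000
P(≥1 defect) = 503018709039/1000000000000

P = 503018709039/1000000000000 ≈ 50.30%


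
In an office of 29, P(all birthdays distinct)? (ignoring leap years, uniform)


P(all different) = Π(365-i)/365 for i=0..28
= (365/365)×(364/365)×...×(337/365)
= 0.319031

P ≈ 0.3190 ≈ 31.90%


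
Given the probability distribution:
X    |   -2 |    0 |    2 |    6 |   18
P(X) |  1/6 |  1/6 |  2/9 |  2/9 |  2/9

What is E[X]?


E[X] = Σ x·P(X=x)
= (-2)×(1/6) + (0)×(1/6) + (2)×(2/9) + (6)×(2/9) + (18)×(2/9)
= 49/9

E[X] = 49/9


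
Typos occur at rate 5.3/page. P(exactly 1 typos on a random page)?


Poisson(λ=5.3): P(X=1) = e^(-λ)×λ^k/k!
= e^(-5.3) × 5.3^1 / 1!
≈ 0.004991593907 × 5.3 / 1 ≈ 0.026455

P(X=1) ≈ 0.026455 ≈ 2.65%


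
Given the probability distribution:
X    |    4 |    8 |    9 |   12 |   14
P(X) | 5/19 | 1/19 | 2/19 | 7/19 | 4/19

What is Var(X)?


E[X] = 186/19
E[X²] = 2098/19
Var(X) = E[X²] - (E[X])² = 2098/19 - 34596/361 = 5266/361

Var(X) = 5266/361 ≈ 14.5873


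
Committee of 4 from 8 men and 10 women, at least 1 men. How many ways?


Count by #men:
  1M,3W: C(8,1)×C(10,3)=960
  2M,2W: C(8,2)×C(10,2)=1260
  3M,1W: C(8,3)×C(10,1)=560
  4M,0W: C(8,4)×C(10,0)=70
Total = 2850

2850


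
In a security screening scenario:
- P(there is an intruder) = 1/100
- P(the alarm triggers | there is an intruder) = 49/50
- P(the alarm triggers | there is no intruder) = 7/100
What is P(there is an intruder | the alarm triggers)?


Using Bayes' theorem:
P(A|B) = P(B|A)·P(A) / P(B)

P(the alarm triggers) = 49/50 × 1/100 + 7/100 × 99/100
= 49/5000 + 693/10000 = 791/10000

P(there is an intruder|the alarm triggers) = (49/5000) / (791/10000) = 14/113

P(there is an intruder|the alarm triggers) = 14/113 ≈ 12.39%


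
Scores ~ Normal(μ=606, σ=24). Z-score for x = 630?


z = (x - μ)/σ = (630 - 606)/24 = 1.0

z = 1.0


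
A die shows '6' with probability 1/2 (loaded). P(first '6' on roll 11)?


Geometric: P(X=11) = (1-p)^(k-1)×p = (1/2)^10×1/2 = 1/2048

P(X=11) = 1/2048 ≈ 0.05%


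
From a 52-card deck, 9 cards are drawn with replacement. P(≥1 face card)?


P(not a face card) = 40/52 = 10/13
P(none in 9 draws) = (10/13)^9 = 1000000000/10604499373
P(≥1 face card) = 1 - 1000000000/10604499373 = 9604499373/10604499373

P = 9604499373/10604499373 ≈ 90.57%


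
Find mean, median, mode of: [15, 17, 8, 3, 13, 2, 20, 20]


Sorted: [2, 3, 8, 13, 15, 17, 20, 20]
Mean = 98/8 = 49/4
Median = 14
Freq: {15: 1, 17: 1, 8: 1, 3: 1, 13: 1, 2: 1, 20: 2}
Mode: [20]

Mean=49/4, Median=14, Mode=20


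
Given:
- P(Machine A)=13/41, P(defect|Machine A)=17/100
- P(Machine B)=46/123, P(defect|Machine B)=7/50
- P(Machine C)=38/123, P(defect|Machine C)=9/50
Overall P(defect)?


P(B) = Σ P(B|Aᵢ)×P(Aᵢ)
  17/100×13/41 = 221/4100
  7/50×46/123 = 161/3075
  9/50×38/123 = 57/1025
Sum = 1991/12300

P(defect) = 1991/12300 ≈ 16.19%


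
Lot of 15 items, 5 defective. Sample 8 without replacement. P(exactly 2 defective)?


Hypergeometric: C(5,2)×C(10,6)/C(15,8)
= 10×210/6435 = 140/429

P(X=2) = 140/429 ≈ 32.63%


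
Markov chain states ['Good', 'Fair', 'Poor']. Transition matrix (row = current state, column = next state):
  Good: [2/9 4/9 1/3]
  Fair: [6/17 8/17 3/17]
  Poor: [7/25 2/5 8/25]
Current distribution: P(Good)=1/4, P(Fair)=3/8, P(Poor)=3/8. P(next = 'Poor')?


P(next=Poor) = Σᵢ P(now=i)×P(i→Poor)
= 1/4×1/3 + 3/8×3/17 + 3/8×8/25
= 1/12 + 9/136 + 3/25 = 2749/10200

P = 2749/10200 ≈ 0.2695


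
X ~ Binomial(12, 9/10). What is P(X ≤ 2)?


P(X ≤ 2) = Σ P(X=i) for i=0..2
P(X=0) = 1/1000000000000
P(X=1) = 27/250000000000
P(X=2) = 2673/500000000000
Sum = 1091/200000000000

P(X ≤ 2) = 1091/200000000000 ≈ 0.00%


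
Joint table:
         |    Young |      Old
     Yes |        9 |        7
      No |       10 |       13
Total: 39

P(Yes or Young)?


P(Yes∨Young) = P(Yes) + P(Young) - P(Yes∧Young)
= (16 + 19 - 9)/39 = 26/39 = 2/3

P = 2/3 ≈ 66.67%


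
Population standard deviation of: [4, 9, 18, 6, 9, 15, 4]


Mean = 65/7
  (4-65/7)²=1369/49
  (9-65/7)²=4/49
  (18-65/7)²=3721/49
  (6-65/7)²=529/49
  (9-65/7)²=4/49
  (15-65/7)²=1600/49
  (4-65/7)²=1369/49
Σ(x-μ)² = 1228/7
σ² = (1228/7)/7 = 1228/49

σ = √(1228/49) ≈ 5.0061


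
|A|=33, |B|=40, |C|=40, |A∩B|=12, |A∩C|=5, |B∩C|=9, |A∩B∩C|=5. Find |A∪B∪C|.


|A∪B∪C| = 33+40+40-12-5-9+5 = 92

|A∪B∪C| = 92


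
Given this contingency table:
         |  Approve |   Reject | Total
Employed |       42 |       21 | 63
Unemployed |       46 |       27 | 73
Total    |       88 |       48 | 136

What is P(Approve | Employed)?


P(Approve | Employed) = 42/(42+21) = 42/63 = 2/3

P(Approve|Employed) = 2/3 ≈ 66.67%


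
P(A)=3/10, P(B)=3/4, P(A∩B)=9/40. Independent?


P(A)×P(B) = 9/40
P(A∩B) = 9/40
Equal ✓ → Independent

Yes, independent


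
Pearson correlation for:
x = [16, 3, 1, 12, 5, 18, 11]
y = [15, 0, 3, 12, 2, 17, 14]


n=7, Σx=66, Σy=63, Σxy=857, Σx²=880, Σy²=867
r = (7×857 - 66×63)/√((7×880 - 66²)(7×867 - 63²))
= 1841/√(1804×2100) = 1841/√3788400 ≈ 1841/1946.3813 ≈ 0.9459

r ≈ 0.9459


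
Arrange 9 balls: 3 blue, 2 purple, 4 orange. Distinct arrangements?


9!/(3!×2!×4!) = 1260

1260


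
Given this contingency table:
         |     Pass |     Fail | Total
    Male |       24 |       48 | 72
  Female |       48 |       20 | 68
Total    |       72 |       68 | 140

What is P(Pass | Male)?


P(Pass | Male) = 24/(24+48) = 24/72 = 1/3

P(Pass|Male) = 1/3 ≈ 33.33%


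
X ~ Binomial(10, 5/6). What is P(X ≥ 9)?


P(X ≥ 9) = Σ P(X=i) for i=9..10
P(X=9) = 9765625/30233088
P(X=10) = 9765625/60466176
Sum = 9765625/20155392

P(X ≥ 9) = 9765625/20155392 ≈ 48.45%


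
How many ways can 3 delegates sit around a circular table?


Circular arrangements of 3 distinct objects: fix one position to break rotational symmetry.
(n-1)! = 2! = 2

2


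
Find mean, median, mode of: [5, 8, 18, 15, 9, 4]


Sorted: [4, 5, 8, 9, 15, 18]
Mean = 59/6
Median = 17/2
Freq: {5: 1, 8: 1, 18: 1, 15: 1, 9: 1, 4: 1}
Mode: No mode

Mean=59/6, Median=17/2, Mode=No mode


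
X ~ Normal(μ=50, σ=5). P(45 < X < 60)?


z₁=(45-50)/5=-1.0, z₂=(60-50)/5=2.0
P = Φ(2.0) - Φ(-1.0) = 0.977250 - 0.158655 = 0.818595 ≈ 0.8186

P(45 < X < 60) ≈ 0.8186


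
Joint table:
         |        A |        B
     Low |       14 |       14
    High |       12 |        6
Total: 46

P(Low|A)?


P(Low|A) = 14/(14+12) = 14/26 = 7/13

P = 7/13 ≈ 53.85%


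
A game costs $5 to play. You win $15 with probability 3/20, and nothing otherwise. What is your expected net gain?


E[gain] = (15-5)×3/20 + (-5)×17/20
= 3/2 - 17/4 = -11/4

Expected net gain = $-11/4 ≈ $-2.75


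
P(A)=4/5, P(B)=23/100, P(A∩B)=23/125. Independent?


P(A)×P(B) = 23/125
P(A∩B) = 23/125
Equal ✓ → Independent

Yes, independent


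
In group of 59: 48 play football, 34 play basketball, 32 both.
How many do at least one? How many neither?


|A∪B| = 48+34-32 = 50
Neither = 59-50 = 9

At least one: 50; Neither: 9


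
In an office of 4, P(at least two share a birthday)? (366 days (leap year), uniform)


P(all different) = Π(366-i)/366 for i=0..3
= 0.983689
P(match) = 1 - 0.983689 = 0.016311

P ≈ 0.0163 ≈ 1.63%


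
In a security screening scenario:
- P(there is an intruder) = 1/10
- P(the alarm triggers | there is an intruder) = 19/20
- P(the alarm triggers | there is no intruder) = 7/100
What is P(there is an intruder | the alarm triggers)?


Using Bayes' theorem:
P(A|B) = P(B|A)·P(A) / P(B)

P(the alarm triggers) = 19/20 × 1/10 + 7/100 × 9/10
= 19/200 + 63/1000 = 79/500

P(there is an intruder|the alarm triggers) = (19/200) / (79/500) = 95/158

P(there is an intruder|the alarm triggers) = 95/158 ≈ 60.13%


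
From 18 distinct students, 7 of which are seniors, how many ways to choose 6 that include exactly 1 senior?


Choose 1 of the 7 seniors and 5 of the other 11 students:
C(7,1)×C(11,5) = 7×462 = 3234

3234


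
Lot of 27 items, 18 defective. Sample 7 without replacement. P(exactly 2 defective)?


Hypergeometric: C(18,2)×C(9,5)/C(27,7)
= 153×126/888030 = 357/16445

P(X=2) = 357/16445 ≈ 2.17%


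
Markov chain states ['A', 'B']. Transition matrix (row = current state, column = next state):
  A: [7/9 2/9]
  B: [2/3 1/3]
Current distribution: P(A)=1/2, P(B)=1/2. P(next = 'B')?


P(next=B) = Σᵢ P(now=i)×P(i→B)
= 1/2×2/9 + 1/2×1/3
= 1/9 + 1/6 = 5/18

P = 5/18 ≈ 0.2778


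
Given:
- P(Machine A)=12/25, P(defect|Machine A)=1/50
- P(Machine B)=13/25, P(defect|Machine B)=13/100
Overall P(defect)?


P(B) = Σ P(B|Aᵢ)×P(Aᵢ)
  1/50×12/25 = 6/625
  13/100×13/25 = 169/2500
Sum = 193/2500

P(defect) = 193/2500 ≈ 7.72%


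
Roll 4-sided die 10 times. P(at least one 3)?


P(no 3)^10 = (3/4)^10 = 59049/1048576
P(≥1) = 1 - 59049/1048576 = 989527/1048576

P = 989527/1048576 ≈ 94.37%


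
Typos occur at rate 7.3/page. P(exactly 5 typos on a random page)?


Poisson(λ=7.3): P(X=5) = e^(-λ)×λ^k/k!
= e^(-7.3) × 7.3^5 / 5!
≈ 0.0006755387752 × 20730.71593 / 120 ≈ 0.116703

P(X=5) ≈ 0.116703 ≈ 11.67%


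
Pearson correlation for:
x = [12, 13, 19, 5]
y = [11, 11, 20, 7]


n=4, Σx=49, Σy=49, Σxy=690, Σx²=699, Σy²=691
r = (4×690 - 49×49)/√((4×699 - 49²)(4×691 - 49²))
= 359/√(395×363) = 359/√143385 ≈ 359/378.6621 ≈ 0.9481

r ≈ 0.9481


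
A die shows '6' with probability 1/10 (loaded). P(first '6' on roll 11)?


Geometric: P(X=11) = (1-p)^(k-1)×p = (9/10)^10×1/10 = 3486784401/100000000000

P(X=11) = 3486784401/100000000000 ≈ 3.49%


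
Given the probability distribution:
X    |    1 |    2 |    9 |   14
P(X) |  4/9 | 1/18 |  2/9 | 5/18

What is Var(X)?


E[X] = 58/9
E[X²] = 658/9
Var(X) = E[X²] - (E[X])² = 658/9 - 3364/81 = 2558/81

Var(X) = 2558/81 ≈ 31.5802


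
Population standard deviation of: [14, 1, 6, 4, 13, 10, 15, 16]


Mean = 79/8
  (14-79/8)²=1089/64
  (1-79/8)²=5041/64
  (6-79/8)²=961/64
  (4-79/8)²=2209/64
  (13-79/8)²=625/64
  (10-79/8)²=1/64
  (15-79/8)²=1681/64
  (16-79/8)²=2401/64
Σ(x-μ)² = 1751/8
σ² = (1751/8)/8 = 1751/64

σ = √(1751/64) ≈ 5.2306


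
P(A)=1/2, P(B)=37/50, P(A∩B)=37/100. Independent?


P(A)×P(B) = 37/100
P(A∩B) = 37/100
Equal ✓ → Independent

Yes, independent


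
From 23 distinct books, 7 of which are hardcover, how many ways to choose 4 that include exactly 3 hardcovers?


Choose 3 of the 7 hardcovers and 1 of the other 16 books:
C(7,3)×C(16,1) = 35×16 = 560

560


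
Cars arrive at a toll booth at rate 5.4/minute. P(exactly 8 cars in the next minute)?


Poisson(λ=5.4): P(X=8) = e^(-λ)×λ^k/k!
= e^(-5.4) × 5.4^8 / 8!
≈ 0.004516580943 × 723019.613391 / 40320 ≈ 0.080991

P(X=8) ≈ 0.080991 ≈ 8.10%


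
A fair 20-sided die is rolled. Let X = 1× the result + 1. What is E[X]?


E[die] = (1+20)/2 = 21/2
E[X] = 1×21/2 + 1 = 23/2

E[X] = 23/2


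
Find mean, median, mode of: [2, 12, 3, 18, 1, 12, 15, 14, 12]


Sorted: [1, 2, 3, 12, 12, 12, 14, 15, 18]
Mean = 89/9
Median = 12
Freq: {2: 1, 12: 3, 3: 1, 18: 1, 1: 1, 15: 1, 14: 1}
Mode: [12]

Mean=89/9, Median=12, Mode=12


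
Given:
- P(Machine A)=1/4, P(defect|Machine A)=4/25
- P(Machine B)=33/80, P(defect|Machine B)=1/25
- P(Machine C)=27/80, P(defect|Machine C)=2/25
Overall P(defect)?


P(B) = Σ P(B|Aᵢ)×P(Aᵢ)
  4/25×1/4 = 1/25
  1/25×33/80 = 33/2000
  2/25×27/80 = 27/1000
Sum = 167/2000

P(defect) = 167/2000 ≈ 8.35%


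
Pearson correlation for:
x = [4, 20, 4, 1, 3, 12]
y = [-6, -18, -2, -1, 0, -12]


n=6, Σx=44, Σy=-39, Σxy=-537, Σx²=586, Σy²=509
r = (6×(-537) - 44×(-39))/√((6×586 - 44²)(6×509 - (-39)²))
= -1506/√(1580×1533) = -1506/√2422140 ≈ -1506/1556.3226 ≈ -0.9677

r ≈ -0.9677


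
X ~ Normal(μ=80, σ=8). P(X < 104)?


z = (104-80)/8 = 3.0
P(Z < 3.0) = 0.9987

P(X < 104) ≈ 0.9987


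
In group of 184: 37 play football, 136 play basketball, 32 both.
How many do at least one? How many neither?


|A∪B| = 37+136-32 = 141
Neither = 184-141 = 43

At least one: 141; Neither: 43


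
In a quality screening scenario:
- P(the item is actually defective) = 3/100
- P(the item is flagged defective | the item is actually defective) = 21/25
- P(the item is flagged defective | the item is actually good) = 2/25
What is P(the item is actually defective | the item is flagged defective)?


Using Bayes' theorem:
P(A|B) = P(B|A)·P(A) / P(B)

P(the item is flagged defective) = 21/25 × 3/100 + 2/25 × 97/100
= 63/2500 + 97/1250 = 257/2500

P(the item is actually defective|the item is flagged defective) = (63/2500) / (257/2500) = 63/257

P(the item is actually defective|the item is flagged defective) = 63/257 ≈ 24.51%


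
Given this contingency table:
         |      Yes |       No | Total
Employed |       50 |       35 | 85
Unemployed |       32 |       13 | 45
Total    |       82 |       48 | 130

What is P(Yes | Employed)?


P(Yes | Employed) = 50/(50+35) = 50/85 = 10/17

P(Yes|Employed) = 10/17 ≈ 58.82%


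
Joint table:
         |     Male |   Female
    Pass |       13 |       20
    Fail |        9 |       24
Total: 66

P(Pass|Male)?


P(Pass|Male) = 13/(13+9) = 13/22

P = 13/22 ≈ 59.09%


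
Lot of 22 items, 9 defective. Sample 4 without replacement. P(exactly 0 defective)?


Hypergeometric: C(9,0)×C(13,4)/C(22,4)
= 1×715/7315 = 13/133

P(X=0) = 13/133 ≈ 9.77%


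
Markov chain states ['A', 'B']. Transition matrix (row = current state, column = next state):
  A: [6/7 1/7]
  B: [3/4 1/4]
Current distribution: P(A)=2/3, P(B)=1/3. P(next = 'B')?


P(next=B) = Σᵢ P(now=i)×P(i→B)
= 2/3×1/7 + 1/3×1/4
= 2/21 + 1/12 = 5/28

P = 5/28 ≈ 0.1786


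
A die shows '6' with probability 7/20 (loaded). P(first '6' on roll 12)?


Geometric: P(X=12) = (1-p)^(k-1)×p = (13/20)^11×7/20 = 12545122758259/4096000000000000

P(X=12) = 12545122758259/4096000000000000 ≈ 0.31%


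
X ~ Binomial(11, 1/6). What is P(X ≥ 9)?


P(X ≥ 9) = Σ P(X=i) for i=9..11
P(X=9) = 1375/362797056
P(X=10) = 55/362797056
P(X=11) = 1/362797056
Sum = 53/13436928

P(X ≥ 9) = 53/13436928 ≈ 0.00%


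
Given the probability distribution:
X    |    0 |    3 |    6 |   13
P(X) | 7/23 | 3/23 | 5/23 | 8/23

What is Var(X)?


E[X] = 143/23
E[X²] = 1559/23
Var(X) = E[X²] - (E[X])² = 1559/23 - 20449/529 = 15408/529

Var(X) = 15408/529 ≈ 29.1267


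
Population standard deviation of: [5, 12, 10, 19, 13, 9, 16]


Mean = 84/7 = 12
  (5-12)²=49
  (12-12)²=0
  (10-12)²=4
  (19-12)²=49
  (13-12)²=1
  (9-12)²=9
  (16-12)²=16
Σ(x-μ)² = 128
σ² = 128/7

σ = √(128/7) ≈ 4.2762


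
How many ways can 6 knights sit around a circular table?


Circular arrangements of 6 distinct objects: fix one position to break rotational symmetry.
(n-1)! = 5! = 120

120


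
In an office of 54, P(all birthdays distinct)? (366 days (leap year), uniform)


P(all different) = Π(366-i)/366 for i=0..53
= (366/366)×(365/366)×...×(313/366)
= 0.016316

P ≈ 0.0163 ≈ 1.63%


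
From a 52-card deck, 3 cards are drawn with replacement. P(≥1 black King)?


P(not a black King) = 50/52 = 25/26
P(none in 3 draws) = (25/26)^3 = 15625/17576
P(≥1 black King) = 1 - 15625/17576 = 1951/17576

P = 1951/17576 ≈ 11.10%


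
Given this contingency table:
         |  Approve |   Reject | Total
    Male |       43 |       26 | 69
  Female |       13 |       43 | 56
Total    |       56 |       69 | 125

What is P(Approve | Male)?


P(Approve | Male) = 43/(43+26) = 43/69

P(Approve|Male) = 43/69 ≈ 62.32%


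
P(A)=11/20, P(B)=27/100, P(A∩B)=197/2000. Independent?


P(A)×P(B) = 297/2000
P(A∩B) = 197/2000
Not equal → NOT independent

No, not independent


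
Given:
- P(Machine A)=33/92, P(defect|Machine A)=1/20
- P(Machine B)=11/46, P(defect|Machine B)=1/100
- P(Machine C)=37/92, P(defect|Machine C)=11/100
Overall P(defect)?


P(B) = Σ P(B|Aᵢ)×P(Aᵢ)
  1/20×33/92 = 33/1840
  1/100×11/46 = 11/4600
  11/100×37/92 = 407/9200
Sum = 297/4600

P(defect) = 297/4600 ≈ 6.46%


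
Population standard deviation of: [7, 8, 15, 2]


Mean = 32/4 = 8
  (7-8)²=1
  (8-8)²=0
  (15-8)²=49
  (2-8)²=36
Σ(x-μ)² = 86
σ² = 86/4 = 43/2

σ = √(43/2) ≈ 4.6368


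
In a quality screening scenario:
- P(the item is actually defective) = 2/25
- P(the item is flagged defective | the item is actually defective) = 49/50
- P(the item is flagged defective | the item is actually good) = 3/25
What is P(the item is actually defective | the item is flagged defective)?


Using Bayes' theorem:
P(A|B) = P(B|A)·P(A) / P(B)

P(the item is flagged defective) = 49/50 × 2/25 + 3/25 × 23/25
= 49/625 + 69/625 = 118/625

P(the item is actually defective|the item is flagged defective) = (49/625) / (118/625) = 49/118

P(the item is actually defective|the item is flagged defective) = 49/118 ≈ 41.53%


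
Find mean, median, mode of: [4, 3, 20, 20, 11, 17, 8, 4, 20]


Sorted: [3, 4, 4, 8, 11, 17, 20, 20, 20]
Mean = 107/9
Median = 11
Freq: {4: 2, 3: 1, 20: 3, 11: 1, 17: 1, 8: 1}
Mode: [20]

Mean=107/9, Median=11, Mode=20


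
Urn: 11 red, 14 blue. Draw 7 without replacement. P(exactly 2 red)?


Hypergeometric: C(11,2)×C(14,5)/C(25,7)
= 55×2002/480700 = 1001/4370

P(X=2) = 1001/4370 ≈ 22.91%


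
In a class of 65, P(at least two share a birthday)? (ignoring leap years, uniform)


P(all different) = Π(365-i)/365 for i=0..64
= 0.002317
P(match) = 1 - 0.002317 = 0.997683

P ≈ 0.9977 ≈ 99.77%


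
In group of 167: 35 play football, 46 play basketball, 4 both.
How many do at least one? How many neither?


|A∪B| = 35+46-4 = 77
Neither = 167-77 = 90

At least one: 77; Neither: 90


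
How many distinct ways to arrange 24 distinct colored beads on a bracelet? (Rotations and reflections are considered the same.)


Free circular arrangements: rotations and reflections both identified.
(n-1)!/2 = 23!/2 = 25852016738884976640000/2 = 12926008369442488320000

12926008369442488320000


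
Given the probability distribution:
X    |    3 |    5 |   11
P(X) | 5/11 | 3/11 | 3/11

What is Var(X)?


E[X] = 63/11
E[X²] = 483/11
Var(X) = E[X²] - (E[X])² = 483/11 - 3969/121 = 1344/121

Var(X) = 1344/121 ≈ 11.1074


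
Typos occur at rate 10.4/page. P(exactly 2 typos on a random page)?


Poisson(λ=10.4): P(X=2) = e^(-λ)×λ^k/k!
= e^(-10.4) × 10.4^2 / 2!
≈ 3.043248301e-05 × 108.16 / 2 ≈ 0.001646

P(X=2) ≈ 0.001646 ≈ 0.16%


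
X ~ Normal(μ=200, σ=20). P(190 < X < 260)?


z₁=(190-200)/20=-0.5, z₂=(260-200)/20=3.0
P = Φ(3.0) - Φ(-0.5) = 0.998650 - 0.308538 = 0.690112 ≈ 0.6901

P(190 < X < 260) ≈ 0.6901


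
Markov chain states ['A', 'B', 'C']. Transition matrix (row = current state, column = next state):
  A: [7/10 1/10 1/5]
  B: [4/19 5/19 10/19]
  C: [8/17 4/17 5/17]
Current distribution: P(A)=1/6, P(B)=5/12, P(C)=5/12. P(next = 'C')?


P(next=C) = Σᵢ P(now=i)×P(i→C)
= 1/6×1/5 + 5/12×10/19 + 5/12×5/17
= 1/30 + 25/114 + 25/204 = 7271/19380

P = 7271/19380 ≈ 0.3752


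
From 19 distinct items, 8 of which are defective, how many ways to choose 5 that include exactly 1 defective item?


Choose 1 of the 8 defective items and 4 of the other 11 items:
C(8,1)×C(11,4) = 8×330 = 2640

2640


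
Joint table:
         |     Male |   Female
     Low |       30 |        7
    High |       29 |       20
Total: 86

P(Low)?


P(Low) = (30+7)/86 = 37/86

P(Low) = 37/86 ≈ 43.02%


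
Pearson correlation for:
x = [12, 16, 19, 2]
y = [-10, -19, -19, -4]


n=4, Σx=49, Σy=-52, Σxy=-793, Σx²=765, Σy²=838
r = (4×(-793) - 49×(-52))/√((4×765 - 49²)(4×838 - (-52)²))
= -624/√(659×648) = -624/√427032 ≈ -624/653.4769 ≈ -0.9549

r ≈ -0.9549


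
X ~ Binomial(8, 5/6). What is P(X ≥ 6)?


P(X ≥ 6) = Σ P(X=i) for i=6..8
P(X=6) = 109375/419904
P(X=7) = 78125/209952
P(X=8) = 390625/1679616
Sum = 484375/559872

P(X ≥ 6) = 484375/559872 ≈ 86.52%


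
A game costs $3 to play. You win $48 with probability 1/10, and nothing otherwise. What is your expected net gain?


E[gain] = (48-3)×1/10 + (-3)×9/10
= 9/2 - 27/10 = 9/5

Expected net gain = $9/5 ≈ $1.80


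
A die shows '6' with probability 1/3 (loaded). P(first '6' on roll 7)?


Geometric: P(X=7) = (1-p)^(k-1)×p = (2/3)^6×1/3 = 64/2187

P(X=7) = 64/2187 ≈ 2.93%


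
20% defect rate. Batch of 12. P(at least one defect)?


P(all good) = (4/5)^12 = 16777216/244140625
P(≥1 defect) = 227363409/244140625

P = 227363409/244140625 ≈ 93.13%


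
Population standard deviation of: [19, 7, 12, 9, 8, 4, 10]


Mean = 69/7
  (19-69/7)²=4096/49
  (7-69/7)²=400/49
  (12-69/7)²=225/49
  (9-69/7)²=36/49
  (8-69/7)²=169/49
  (4-69/7)²=1681/49
  (10-69/7)²=1/49
Σ(x-μ)² = 944/7
σ² = (944/7)/7 = 944/49

σ = √(944/49) ≈ 4.3892


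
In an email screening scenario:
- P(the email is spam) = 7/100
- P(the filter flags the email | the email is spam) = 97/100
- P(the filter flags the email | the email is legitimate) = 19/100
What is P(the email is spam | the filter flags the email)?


Using Bayes' theorem:
P(A|B) = P(B|A)·P(A) / P(B)

P(the filter flags the email) = 97/100 × 7/100 + 19/100 × 93/100
= 679/10000 + 1767/10000 = 1223/5000

P(the email is spam|the filter flags the email) = (679/10000) / (1223/5000) = 679/2446

P(the email is spam|the filter flags the email) = 679/2446 ≈ 27.76%


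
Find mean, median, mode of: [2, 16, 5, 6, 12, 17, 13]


Sorted: [2, 5, 6, 12, 13, 16, 17]
Mean = 71/7
Median = 12
Freq: {2: 1, 16: 1, 5: 1, 6: 1, 12: 1, 17: 1, 13: 1}
Mode: No mode

Mean=71/7, Median=12, Mode=No mode


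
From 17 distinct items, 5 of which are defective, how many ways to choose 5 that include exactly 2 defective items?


Choose 2 of the 5 defective items and 3 of the other 12 items:
C(5,2)×C(12,3) = 10×220 = 2200

2200


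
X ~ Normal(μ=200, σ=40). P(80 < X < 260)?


z₁=(80-200)/40=-3.0, z₂=(260-200)/40=1.5
P = Φ(1.5) - Φ(-3.0) = 0.933193 - 0.001350 = 0.931843 ≈ 0.9318

P(80 < X < 260) ≈ 0.9318


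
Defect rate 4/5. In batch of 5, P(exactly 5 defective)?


Binomial: P(X=5) = C(5,5)×p^5×(1-p)^0
= 1 × 1024/3125 × 1 = 1024/3125

P(X=5) = 1024/3125 ≈ 32.77%


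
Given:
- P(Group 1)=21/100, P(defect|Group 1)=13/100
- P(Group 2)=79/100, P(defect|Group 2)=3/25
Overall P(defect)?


P(B) = Σ P(B|Aᵢ)×P(Aᵢ)
  13/100×21/100 = 273/10000
  3/25×79/100 = 237/2500
Sum = 1221/10000

P(defect) = 1221/10000 ≈ 12.21%


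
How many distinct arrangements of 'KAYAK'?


Letters: 5, freq: {'K': 2, 'A': 2, 'Y': 1}
5!/(2!×2!×1!) = 120/4 = 30

30


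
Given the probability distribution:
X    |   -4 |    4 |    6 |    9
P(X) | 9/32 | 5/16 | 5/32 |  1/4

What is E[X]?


E[X] = Σ x·P(X=x)
= (-4)×(9/32) + (4)×(5/16) + (6)×(5/32) + (9)×(1/4)
= 53/16

E[X] = 53/16


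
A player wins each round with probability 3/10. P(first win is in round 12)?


Geometric: P(X=12) = (1-p)^(k-1)×p = (7/10)^11×3/10 = 5931980229/1000000000000

P(X=12) = 5931980229/1000000000000 ≈ 0.59%


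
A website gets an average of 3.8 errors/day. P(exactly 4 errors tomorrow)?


Poisson(λ=3.8): P(X=4) = e^(-λ)×λ^k/k!
= e^(-3.8) × 3.8^4 / 4!
≈ 0.02237077186 × 208.5136 / 24 ≈ 0.194359

P(X=4) ≈ 0.194359 ≈ 19.44%


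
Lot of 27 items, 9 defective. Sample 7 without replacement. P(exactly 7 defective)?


Hypergeometric: C(9,7)×C(18,0)/C(27,7)
= 36×1/888030 = 2/49335

P(X=7) = 2/49335 ≈ 0.00%


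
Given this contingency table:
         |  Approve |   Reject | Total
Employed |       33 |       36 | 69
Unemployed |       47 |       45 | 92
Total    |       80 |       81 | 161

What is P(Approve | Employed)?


P(Approve | Employed) = 33/(33+36) = 33/69 = 11/23

P(Approve|Employed) = 11/23 ≈ 47.83%


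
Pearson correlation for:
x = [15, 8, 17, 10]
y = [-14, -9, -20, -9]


n=4, Σx=50, Σy=-52, Σxy=-712, Σx²=678, Σy²=758
r = (4×(-712) - 50×(-52))/√((4×678 - 50²)(4×758 - (-52)²))
= -248/√(212×328) = -248/√69536 ≈ -248/263.6968 ≈ -0.9405

r ≈ -0.9405


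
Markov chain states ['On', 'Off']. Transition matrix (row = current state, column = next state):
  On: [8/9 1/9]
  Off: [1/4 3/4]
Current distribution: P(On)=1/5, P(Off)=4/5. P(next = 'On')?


P(next=On) = Σᵢ P(now=i)×P(i→On)
= 1/5×8/9 + 4/5×1/4
= 8/45 + 1/5 = 17/45

P = 17/45 ≈ 0.3778


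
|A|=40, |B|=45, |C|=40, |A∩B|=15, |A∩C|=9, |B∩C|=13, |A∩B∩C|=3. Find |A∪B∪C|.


|A∪B∪C| = 40+45+40-15-9-13+3 = 91

|A∪B∪C| = 91


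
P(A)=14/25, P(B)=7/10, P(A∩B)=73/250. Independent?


P(A)×P(B) = 49/125
P(A∩B) = 73/250
Not equal → NOT independent

No, not independent


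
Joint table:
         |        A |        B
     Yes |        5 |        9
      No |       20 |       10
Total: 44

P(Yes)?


P(Yes) = (5+9)/44 = 14/44 = 7/22

P(Yes) = 7/22 ≈ 31.82%


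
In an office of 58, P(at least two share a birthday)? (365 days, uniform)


P(all different) = Π(365-i)/365 for i=0..57
= 0.008335
P(match) = 1 - 0.008335 = 0.991665

P ≈ 0.9917 ≈ 99.17%


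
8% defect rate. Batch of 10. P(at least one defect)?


P(all good) = (23/25)^10 = 41426511213649/95367431640625
P(≥1 defect) = 53940920426976/95367431640625

P = 53940920426976/95367431640625 ≈ 56.56%


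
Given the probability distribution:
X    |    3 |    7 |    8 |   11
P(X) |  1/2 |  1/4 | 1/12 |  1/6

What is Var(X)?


E[X] = 23/4
E[X²] = 169/4
Var(X) = E[X²] - (E[X])² = 169/4 - 529/16 = 147/16

Var(X) = 147/16 ≈ 9.1875
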